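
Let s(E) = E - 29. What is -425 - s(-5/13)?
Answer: -5143/13 ≈ -395.62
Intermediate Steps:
s(E) = -29 + E
-425 - s(-5/13) = -425 - (-29 - 5/13) = -425 - 1*(-382/13) = -425 + 382/13 = -5143/13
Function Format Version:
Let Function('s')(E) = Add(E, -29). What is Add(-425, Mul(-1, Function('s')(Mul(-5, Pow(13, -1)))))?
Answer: Rational(-5143, 13) ≈ -395.62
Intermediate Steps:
Function('s')(E) = Add(-29, E)
Add(-425, Mul(-1, Function('s')(Mul(-5, Pow(13, -1))))) = Add(-425, Mul(-1, Add(-29, Mul(-5, Pow(13, -1))))) = Add(-425, Mul(-1, Add(-29, Mul(-5, Rational(1, 13))))) = Add(-425, Mul(-1, Add(-29, Rational(-5, 13)))) = Add(-425, Mul(-1, Rational(-382, 13))) = Add(-425, Rational(382, 13)) = Rational(-5143, 13)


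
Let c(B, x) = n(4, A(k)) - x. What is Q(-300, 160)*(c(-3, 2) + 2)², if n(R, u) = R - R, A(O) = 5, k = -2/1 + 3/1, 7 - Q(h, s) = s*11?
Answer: 0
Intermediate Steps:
Q(h, s) = 7 - 11*s (Q(h, s) = 7 - s*11 = 7 - 11*s)
k = 1 (k = -2*1 + 3*1 = -2 + 3 = 1)
n(R, u) = 0
c(B, x) = -x (c(B, x) = 0 - x = -x)
Q(-300, 160)*(c(-3, 2) + 2)² = (7 - 11*160)*(-1*2 + 2)² = (7 - 1760)*(-2 + 2)² = -1753*0² = -1753*0 = 0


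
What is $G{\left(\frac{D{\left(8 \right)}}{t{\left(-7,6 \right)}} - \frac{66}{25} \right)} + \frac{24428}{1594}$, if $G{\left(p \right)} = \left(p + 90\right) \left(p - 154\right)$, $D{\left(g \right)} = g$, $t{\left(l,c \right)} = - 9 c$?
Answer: $- \frac{4959839182522}{363133125} \approx -13658.0$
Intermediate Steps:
$G{\left(p \right)} = \left(-154 + p\right) \left(90 + p\right)$ ($G{\left(p \right)} = \left(90 + p\right) \left(-154 + p\right) = \left(-154 + p\right) \left(90 + p\right)$)
$G{\left(\frac{D{\left(8 \right)}}{t{\left(-7,6 \right)}} - \frac{66}{25} \right)} + \frac{24428}{1594} = \left(-13860 + \left(\frac{8}{\left(-9\right) 6} - \frac{66}{25}\right)^{2} - 64 \left(\frac{8}{\left(-9\right) 6} - \frac{66}{25}\right)\right) + \frac{24428}{1594} = \left(-13860 + \left(\frac{8}{-54} - \frac{66}{25}\right)^{2} - 64 \left(\frac{8}{-54} - \frac{66}{25}\right)\right) + 24428 \cdot \frac{1}{1594} = \left(-13860 + \left(8 \left(- \frac{1}{54}\right) - \frac{66}{25}\right)^{2} - 64 \left(8 \left(- \frac{1}{54}\right) - \frac{66}{25}\right)\right) + \frac{12214}{797} = \left(-13860 + \left(- \frac{4}{27} - \frac{66}{25}\right)^{2} - 64 \left(- \frac{4}{27} - \frac{66}{25}\right)\right) + \frac{12214}{797} = \left(-13860 + \left(- \frac{1882}{675}\right)^{2} - - \frac{120448}{675}\right) + \frac{12214}{797} = \left(-13860 + \frac{3541924}{455625} + \frac{120448}{675}\right) + \frac{12214}{797} = - \frac{6230118176}{455625} + \frac{12214}{797} = - \frac{4959839182522}{363133125}$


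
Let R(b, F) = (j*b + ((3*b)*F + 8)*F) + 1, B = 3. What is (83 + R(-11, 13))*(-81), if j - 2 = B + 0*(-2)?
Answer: 440964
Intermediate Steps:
j = 5 (j = 2 + (3 + 0*(-2)) = 2 + (3 + 0) = 2 + 3 = 5)
R(b, F) = 1 + 5*b + F*(8 + 3*F*b) (R(b, F) = (5*b + ((3*b)*F + 8)*F) + 1 = (5*b + (3*F*b + 8)*F) + 1 = (5*b + (8 + 3*F*b)*F) + 1 = (5*b + F*(8 + 3*F*b)) + 1 = 1 + 5*b + F*(8 + 3*F*b))
(83 + R(-11, 13))*(-81) = (83 + (1 + 5*(-11) + 8*13 + 3*(-11)*13²))*(-81) = (83 + (1 - 55 + 104 + 3*(-11)*169))*(-81) = (83 + (1 - 55 + 104 - 5577))*(-81) = (83 - 5527)*(-81) = -5444*(-81) = 440964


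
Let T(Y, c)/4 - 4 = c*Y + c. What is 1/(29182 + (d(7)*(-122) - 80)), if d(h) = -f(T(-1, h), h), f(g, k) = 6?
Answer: 1/29834 ≈ 3.3519e-5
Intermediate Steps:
T(Y, c) = 16 + 4*c + 4*Y*c (T(Y, c) = 16 + 4*(c*Y + c) = 16 + 4*(Y*c + c) = 16 + 4*(c + Y*c) = 16 + (4*c + 4*Y*c) = 16 + 4*c + 4*Y*c)
d(h) = -6 (d(h) = -1*6 = -6)
1/(29182 + (d(7)*(-122) - 80)) = 1/(29182 + (-6*(-122) - 80)) = 1/(29182 + (732 - 80)) = 1/(29182 + 652) = 1/29834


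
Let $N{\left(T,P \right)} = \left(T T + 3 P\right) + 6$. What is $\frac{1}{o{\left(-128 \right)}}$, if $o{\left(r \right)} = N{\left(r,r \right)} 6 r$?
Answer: $- \frac{1}{12292608} \approx -8.135 \cdot 10^{-8}$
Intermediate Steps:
$N{\left(T,P \right)} = 6 + T^{2} + 3 P$ ($N{\left(T,P \right)} = \left(T^{2} + 3 P\right) + 6 = 6 + T^{2} + 3 P$)
$o{\left(r \right)} = r \left(36 + 6 r^{2} + 18 r\right)$ ($o{\left(r \right)} = \left(6 + r^{2} + 3 r\right) 6 r = \left(36 + 6 r^{2} + 18 r\right) r = r \left(36 + 6 r^{2} + 18 r\right)$)
$\frac{1}{o{\left(-128 \right)}} = \frac{1}{6 \left(-128\right) \left(6 + \left(-128\right)^{2} + 3 \left(-128\right)\right)} = \frac{1}{6 \left(-128\right) \left(6 + 16384 - 384\right)} = \frac{1}{6 \left(-128\right) 16006} = \frac{1}{-12292608} = - \frac{1}{12292608}$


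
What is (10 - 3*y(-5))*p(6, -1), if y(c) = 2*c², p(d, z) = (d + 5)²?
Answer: -16940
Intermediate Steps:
p(d, z) = (5 + d)²
(10 - 3*y(-5))*p(6, -1) = (10 - 6*(-5)²)*(5 + 6)² = (10 - 6*25)*11² = (10 - 3*50)*121 = (10 - 150)*121 = -140*121 = -16940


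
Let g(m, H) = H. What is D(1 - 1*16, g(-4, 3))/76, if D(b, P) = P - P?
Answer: 0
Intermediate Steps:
D(b, P) = 0
D(1 - 1*16, g(-4, 3))/76 = 0/76 = 0*(1/76) = 0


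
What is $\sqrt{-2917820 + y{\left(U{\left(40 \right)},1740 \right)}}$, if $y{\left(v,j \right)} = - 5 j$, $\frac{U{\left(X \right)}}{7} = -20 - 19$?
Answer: $2 i \sqrt{731630} \approx 1710.7 i$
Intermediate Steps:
$U{\left(X \right)} = -273$ ($U{\left(X \right)} = 7 \left(-20 - 19\right) = 7 \left(-39\right) = -273$)
$\sqrt{-2917820 + y{\left(U{\left(40 \right)},1740 \right)}} = \sqrt{-2917820 - 8700} = \sqrt{-2926520} = 2 i \sqrt{731630}$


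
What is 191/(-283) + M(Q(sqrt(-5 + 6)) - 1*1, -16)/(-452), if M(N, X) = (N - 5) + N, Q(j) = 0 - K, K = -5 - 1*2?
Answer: -88313/127916 ≈ -0.69040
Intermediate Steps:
K = -7 (K = -5 - 2 = -7)
Q(j) = 7 (Q(j) = 0 - 1*(-7) = 0 + 7 = 7)
M(N, X) = -5 + 2*N (M(N, X) = (-5 + N) + N = -5 + 2*N)
191/(-283) + M(Q(sqrt(-5 + 6)) - 1*1, -16)/(-452) = 191/(-283) + (-5 + 2*(7 - 1*1))/(-452) = 191*(-1/283) + (-5 + 2*(7 - 1))*(-1/452) = -191/283 + (-5 + 2*6)*(-1/452) = -191/283 + (-5 + 12)*(-1/452) = -191/283 + 7*(-1/452) = -191/283 - 7/452 = -88313/127916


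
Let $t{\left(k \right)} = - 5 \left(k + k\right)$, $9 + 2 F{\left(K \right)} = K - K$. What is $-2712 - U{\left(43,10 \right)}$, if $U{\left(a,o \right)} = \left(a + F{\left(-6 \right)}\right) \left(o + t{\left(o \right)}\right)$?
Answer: $753$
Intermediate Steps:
$F{\left(K \right)} = - \frac{9}{2}$ ($F{\left(K \right)} = - \frac{9}{2} + \frac{K - K}{2} = - \frac{9}{2} + \frac{1}{2} \cdot 0 = - \frac{9}{2} + 0 = - \frac{9}{2}$)
$t{\left(k \right)} = - 10 k$ ($t{\left(k \right)} = - 5 \cdot 2 k = - 10 k$)
$U{\left(a,o \right)} = - 9 o \left(- \frac{9}{2} + a\right)$ ($U{\left(a,o \right)} = \left(a - \frac{9}{2}\right) \left(o - 10 o\right) = \left(- \frac{9}{2} + a\right) \left(- 9 o\right) = - 9 o \left(- \frac{9}{2} + a\right)$)
$-2712 - U{\left(43,10 \right)} = -2712 - \frac{9}{2} \cdot 10 \left(9 - 86\right) = -2712 - \frac{9}{2} \cdot 10 \left(-77\right) = -2712 - -3465 = -2712 + 3465 = 753$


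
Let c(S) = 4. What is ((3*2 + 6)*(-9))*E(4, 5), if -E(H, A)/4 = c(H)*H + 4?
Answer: 8640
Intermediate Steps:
E(H, A) = -16 - 16*H (E(H, A) = -4*(4*H + 4) = -4*(4 + 4*H) = -16 - 16*H)
((3*2 + 6)*(-9))*E(4, 5) = ((3*2 + 6)*(-9))*(-16 - 16*4) = ((6 + 6)*(-9))*(-16 - 64) = (12*(-9))*(-80) = -108*(-80) = 8640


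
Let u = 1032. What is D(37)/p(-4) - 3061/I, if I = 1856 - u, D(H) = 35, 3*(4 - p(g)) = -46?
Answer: -45509/23896 ≈ -1.9045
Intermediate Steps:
p(g) = 58/3 (p(g) = 4 - ⅓*(-46) = 4 + 46/3 = 58/3)
I = 824 (I = 1856 - 1*1032 = 1856 - 1032 = 824)
D(37)/p(-4) - 3061/I = 35/(58/3) - 3061/824 = 35*(3/58) - 3061*1/824 = 105/58 - 3061/824 = -45509/23896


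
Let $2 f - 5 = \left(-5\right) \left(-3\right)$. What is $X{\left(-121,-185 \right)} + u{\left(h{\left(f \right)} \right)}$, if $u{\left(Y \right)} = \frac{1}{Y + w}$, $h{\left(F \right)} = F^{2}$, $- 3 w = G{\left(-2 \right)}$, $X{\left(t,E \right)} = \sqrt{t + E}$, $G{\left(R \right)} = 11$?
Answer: $\frac{3}{289} + 3 i \sqrt{34} \approx 0.010381 + 17.493 i$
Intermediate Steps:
$X{\left(t,E \right)} = \sqrt{E + t}$
$w = - \frac{11}{3}$ ($w = \left(- \frac{1}{3}\right) 11 = - \frac{11}{3} \approx -3.6667$)
$f = 10$ ($f = \frac{5}{2} + \frac{\left(-5\right) \left(-3\right)}{2} = \frac{5}{2} + \frac{1}{2} \cdot 15 = \frac{5}{2} + \frac{15}{2} = 10$)
$u{\left(Y \right)} = \frac{1}{- \frac{11}{3} + Y}$ ($u{\left(Y \right)} = \frac{1}{Y - \frac{11}{3}} = \frac{1}{- \frac{11}{3} + Y}$)
$X{\left(-121,-185 \right)} + u{\left(h{\left(f \right)} \right)} = \sqrt{-185 - 121} + \frac{3}{-11 + 3 \cdot 10^{2}} = \sqrt{-306} + \frac{3}{-11 + 3 \cdot 100} = 3 i \sqrt{34} + \frac{3}{-11 + 300} = 3 i \sqrt{34} + \frac{3}{289} = \frac{3}{289} + 3 i \sqrt{34}$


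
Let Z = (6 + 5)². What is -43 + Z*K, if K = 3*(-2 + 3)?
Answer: 320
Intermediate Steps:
K = 3 (K = 3*1 = 3)
Z = 121 (Z = 11² = 121)
-43 + Z*K = -43 + 121*3 = -43 + 363 = 320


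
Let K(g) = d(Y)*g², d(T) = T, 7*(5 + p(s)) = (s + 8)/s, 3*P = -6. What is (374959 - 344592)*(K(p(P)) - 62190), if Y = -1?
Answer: -92581512718/49 ≈ -1.8894e+9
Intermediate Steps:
P = -2 (P = (⅓)*(-6) = -2)
p(s) = -5 + (8 + s)/(7*s) (p(s) = -5 + ((s + 8)/s)/7 = -5 + ((8 + s)/s)/7 = -5 + (8 + s)/(7*s))
K(g) = -g²
(374959 - 344592)*(K(p(P)) - 62190) = (374959 - 344592)*(-((2/7)*(4 - 17*(-2))/(-2))² - 62190) = 30367*(-((2/7)*(-½)*(4 + 34))² - 62190) = 30367*(-((2/7)*(-½)*38)² - 62190) = 30367*(-(-38/7)² - 62190) = 30367*(-1*1444/49 - 62190) = 30367*(-1444/49 - 62190) = 30367*(-3048754/49) = -92581512718/49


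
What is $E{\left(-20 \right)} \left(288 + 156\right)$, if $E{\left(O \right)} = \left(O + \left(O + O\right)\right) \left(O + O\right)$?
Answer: $1065600$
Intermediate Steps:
$E{\left(O \right)} = 6 O^{2}$ ($E{\left(O \right)} = \left(O + 2 O\right) 2 O = 3 O 2 O = 6 O^{2}$)
$E{\left(-20 \right)} \left(288 + 156\right) = 6 \left(-20\right)^{2} \left(288 + 156\right) = 6 \cdot 400 \cdot 444 = 2400 \cdot 444 = 1065600$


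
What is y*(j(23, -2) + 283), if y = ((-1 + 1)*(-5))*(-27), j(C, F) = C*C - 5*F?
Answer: 0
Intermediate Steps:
j(C, F) = C² - 5*F
y = 0 (y = (0*(-5))*(-27) = 0*(-27) = 0)
y*(j(23, -2) + 283) = 0*((23² - 5*(-2)) + 283) = 0*((529 + 10) + 283) = 0*(539 + 283) = 0*822 = 0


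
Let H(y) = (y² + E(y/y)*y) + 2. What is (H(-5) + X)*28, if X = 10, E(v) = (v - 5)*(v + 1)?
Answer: 2156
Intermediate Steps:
E(v) = (1 + v)*(-5 + v) (E(v) = (-5 + v)*(1 + v) = (1 + v)*(-5 + v))
H(y) = 2 + y² - 8*y (H(y) = (y² + (-5 + (y/y)² - 4*y/y)*y) + 2 = (y² + (-5 + 1² - 4*1)*y) + 2 = (y² + (-5 + 1 - 4)*y) + 2 = (y² - 8*y) + 2 = 2 + y² - 8*y)
(H(-5) + X)*28 = ((2 + (-5)² - 8*(-5)) + 10)*28 = ((2 + 25 + 40) + 10)*28 = (67 + 10)*28 = 77*28 = 2156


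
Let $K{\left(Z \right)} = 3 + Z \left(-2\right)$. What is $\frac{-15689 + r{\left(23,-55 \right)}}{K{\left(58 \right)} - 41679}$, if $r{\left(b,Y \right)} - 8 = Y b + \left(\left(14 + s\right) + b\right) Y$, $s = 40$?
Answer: $\frac{21181}{41792} \approx 0.50682$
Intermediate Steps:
$K{\left(Z \right)} = 3 - 2 Z$
$r{\left(b,Y \right)} = 8 + Y b + Y \left(54 + b\right)$ ($r{\left(b,Y \right)} = 8 + \left(Y b + \left(\left(14 + 40\right) + b\right) Y\right) = 8 + \left(Y b + \left(54 + b\right) Y\right) = 8 + \left(Y b + Y \left(54 + b\right)\right) = 8 + Y b + Y \left(54 + b\right)$)
$\frac{-15689 + r{\left(23,-55 \right)}}{K{\left(58 \right)} - 41679} = \frac{-15689 + \left(8 + 54 \left(-55\right) + 2 \left(-55\right) 23\right)}{\left(3 - 116\right) - 41679} = \frac{-15689 - 5492}{\left(3 - 116\right) - 41679} = \frac{-15689 - 5492}{-113 - 41679} = - \frac{21181}{-41792} = \left(-21181\right) \left(- \frac{1}{41792}\right) = \frac{21181}{41792}$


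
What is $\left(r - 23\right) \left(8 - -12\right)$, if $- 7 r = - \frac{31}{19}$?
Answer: $- \frac{60560}{133} \approx -455.34$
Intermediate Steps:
$r = \frac{31}{133}$ ($r = - \frac{\left(-31\right) \frac{1}{19}}{7} = \left(- \frac{1}{7}\right) \left(- \frac{31}{19}\right) = \frac{31}{133} \approx 0.23308$)
$\left(r - 23\right) \left(8 - -12\right) = \left(\frac{31}{133} - 23\right) \left(8 - -12\right) = - \frac{3028 \left(8 + 12\right)}{133} = \left(- \frac{3028}{133}\right) 20 = - \frac{60560}{133}$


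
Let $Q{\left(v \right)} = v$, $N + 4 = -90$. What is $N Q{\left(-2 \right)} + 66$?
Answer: $254$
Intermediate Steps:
$N = -94$ ($N = -4 - 90 = -94$)
$N Q{\left(-2 \right)} + 66 = \left(-94\right) \left(-2\right) + 66 = 188 + 66 = 254$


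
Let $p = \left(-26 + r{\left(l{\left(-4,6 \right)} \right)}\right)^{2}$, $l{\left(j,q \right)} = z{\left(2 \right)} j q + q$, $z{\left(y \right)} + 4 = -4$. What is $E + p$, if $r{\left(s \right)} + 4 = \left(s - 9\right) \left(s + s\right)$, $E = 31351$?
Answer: $5597165947$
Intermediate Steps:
$z{\left(y \right)} = -8$ ($z{\left(y \right)} = -4 - 4 = -8$)
$l{\left(j,q \right)} = q - 8 j q$ ($l{\left(j,q \right)} = - 8 j q + q = q - 8 j q$)
$r{\left(s \right)} = -4 + 2 s \left(-9 + s\right)$ ($r{\left(s \right)} = -4 + \left(s - 9\right) \left(s + s\right) = -4 + \left(-9 + s\right) 2 s = -4 + 2 s \left(-9 + s\right)$)
$p = 5597134596$ ($p = \left(-26 - \left(4 - 2 \cdot 36 \left(1 - -32\right)^{2} + 18 \cdot 6 \left(1 - -32\right)\right)\right)^{2} = \left(-26 - \left(4 - 2 \cdot 36 \left(1 + 32\right)^{2} + 18 \cdot 6 \left(1 + 32\right)\right)\right)^{2} = \left(-26 - \left(4 - 78408 + 18 \cdot 6 \cdot 33\right)\right)^{2} = \left(-26 - \left(3568 - 78408\right)\right)^{2} = \left(-26 - -74840\right)^{2} = \left(-26 + 74840\right)^{2} = 74814^{2} = 5597134596$)
$E + p = 31351 + 5597134596 = 5597165947$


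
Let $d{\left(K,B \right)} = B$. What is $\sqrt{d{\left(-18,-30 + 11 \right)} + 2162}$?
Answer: $\sqrt{2143} \approx 46.293$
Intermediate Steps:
$\sqrt{d{\left(-18,-30 + 11 \right)} + 2162} = \sqrt{\left(-30 + 11\right) + 2162} = \sqrt{-19 + 2162} = \sqrt{2143}$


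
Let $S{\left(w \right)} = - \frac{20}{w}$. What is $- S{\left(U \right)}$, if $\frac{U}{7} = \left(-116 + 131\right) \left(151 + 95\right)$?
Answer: $\frac{2}{2583} \approx 0.00077429$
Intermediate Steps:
$U = 25830$ ($U = 7 \left(-116 + 131\right) \left(151 + 95\right) = 7 \cdot 15 \cdot 246 = 7 \cdot 3690 = 25830$)
$- S{\left(U \right)} = - \frac{-20}{25830} = \left(-1\right) \left(- \frac{2}{2583}\right) = \frac{2}{2583}$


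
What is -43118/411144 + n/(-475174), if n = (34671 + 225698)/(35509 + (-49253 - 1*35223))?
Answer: -250788975670577/2391608742688788 ≈ -0.10486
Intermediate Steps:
n = -260369/48967 (n = 260369/(35509 + (-49253 - 35223)) = 260369/(35509 - 84476) = 260369/(-48967) = 260369*(-1/48967) = -260369/48967 ≈ -5.3172)
-43118/411144 + n/(-475174) = -43118/411144 - 260369/48967/(-475174) = -43118*1/411144 - 260369/48967*(-1/475174) = -21559/205572 + 260369/23267845258 = -250788975670577/2391608742688788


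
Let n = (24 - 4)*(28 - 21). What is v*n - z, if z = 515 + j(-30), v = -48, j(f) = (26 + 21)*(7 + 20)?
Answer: -8504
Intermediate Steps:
n = 140 (n = 20*7 = 140)
j(f) = 1269 (j(f) = 47*27 = 1269)
z = 1784 (z = 515 + 1269 = 1784)
v*n - z = -48*140 - 1*1784 = -6720 - 1784 = -8504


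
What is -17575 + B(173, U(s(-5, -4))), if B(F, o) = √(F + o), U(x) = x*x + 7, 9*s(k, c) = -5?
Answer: -17575 + √14605/9 ≈ -17562.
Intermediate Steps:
s(k, c) = -5/9 (s(k, c) = (⅑)*(-5) = -5/9)
U(x) = 7 + x² (U(x) = x² + 7 = 7 + x²)
-17575 + B(173, U(s(-5, -4))) = -17575 + √(173 + (7 + (-5/9)²)) = -17575 + √(173 + (7 + 25/81)) = -17575 + √(173 + 592/81) = -17575 + √(14605/81) = -17575 + √14605/9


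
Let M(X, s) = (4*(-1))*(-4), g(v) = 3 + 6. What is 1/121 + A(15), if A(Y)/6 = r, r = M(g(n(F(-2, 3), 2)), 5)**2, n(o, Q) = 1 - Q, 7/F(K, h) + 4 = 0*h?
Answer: 185857/121 ≈ 1536.0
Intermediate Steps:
F(K, h) = -7/4 (F(K, h) = 7/(-4 + 0*h) = 7/(-4 + 0) = 7/(-4) = 7*(-1/4) = -7/4)
g(v) = 9
M(X, s) = 16 (M(X, s) = -4*(-4) = 16)
r = 256 (r = 16**2 = 256)
A(Y) = 1536 (A(Y) = 6*256 = 1536)
1/121 + A(15) = 1/121 + 1536 = 185857/121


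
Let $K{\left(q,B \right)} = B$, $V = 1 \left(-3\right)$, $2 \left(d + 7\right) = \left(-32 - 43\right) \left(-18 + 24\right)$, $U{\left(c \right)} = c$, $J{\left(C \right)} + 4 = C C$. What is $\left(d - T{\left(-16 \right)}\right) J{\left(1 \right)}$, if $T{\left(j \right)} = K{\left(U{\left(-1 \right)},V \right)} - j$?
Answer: $735$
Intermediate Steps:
$J{\left(C \right)} = -4 + C^{2}$ ($J{\left(C \right)} = -4 + C C = -4 + C^{2}$)
$d = -232$ ($d = -7 + \frac{\left(-32 - 43\right) \left(-18 + 24\right)}{2} = -7 + \frac{\left(-75\right) 6}{2} = -7 + \frac{1}{2} \left(-450\right) = -7 - 225 = -232$)
$V = -3$
$T{\left(j \right)} = -3 - j$
$\left(d - T{\left(-16 \right)}\right) J{\left(1 \right)} = \left(-232 - \left(-3 - -16\right)\right) \left(-4 + 1^{2}\right) = \left(-232 - \left(-3 + 16\right)\right) \left(-4 + 1\right) = \left(-232 - 13\right) \left(-3\right) = \left(-245\right) \left(-3\right) = 735$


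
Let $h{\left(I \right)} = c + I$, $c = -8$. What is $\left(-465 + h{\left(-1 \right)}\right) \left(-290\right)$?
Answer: $137460$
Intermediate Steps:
$h{\left(I \right)} = -8 + I$
$\left(-465 + h{\left(-1 \right)}\right) \left(-290\right) = \left(-465 - 9\right) \left(-290\right) = \left(-474\right) \left(-290\right) = 137460$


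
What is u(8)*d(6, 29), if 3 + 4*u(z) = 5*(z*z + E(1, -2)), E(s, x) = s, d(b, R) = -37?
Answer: -5957/2 ≈ -2978.5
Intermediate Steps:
u(z) = ½ + 5*z²/4 (u(z) = -¾ + (5*(z*z + 1))/4 = -¾ + (5*(z² + 1))/4 = -¾ + (5*(1 + z²))/4 = -¾ + (5 + 5*z²)/4 = -¾ + (5/4 + 5*z²/4) = ½ + 5*z²/4)
u(8)*d(6, 29) = (½ + (5/4)*8²)*(-37) = (½ + (5/4)*64)*(-37) = (½ + 80)*(-37) = (161/2)*(-37) = -5957/2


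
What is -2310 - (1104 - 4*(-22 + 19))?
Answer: -3426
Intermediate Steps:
-2310 - (1104 - 4*(-22 + 19)) = -2310 - (1104 - 4*(-3)) = -2310 - (1104 + 12) = -2310 - 1*1116 = -2310 - 1116 = -3426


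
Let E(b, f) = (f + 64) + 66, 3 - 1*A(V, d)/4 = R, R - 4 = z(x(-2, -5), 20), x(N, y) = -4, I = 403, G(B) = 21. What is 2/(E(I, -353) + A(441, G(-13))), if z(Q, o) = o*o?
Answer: -2/1827 ≈ -0.0010947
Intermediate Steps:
z(Q, o) = o²
R = 404 (R = 4 + 20² = 4 + 400 = 404)
A(V, d) = -1604 (A(V, d) = 12 - 4*404 = 12 - 1616 = -1604)
E(b, f) = 130 + f (E(b, f) = (64 + f) + 66 = 130 + f)
2/(E(I, -353) + A(441, G(-13))) = 2/((130 - 353) - 1604) = 2/(-223 - 1604) = 2/(-1827) = 2*(-1/1827) = -2/1827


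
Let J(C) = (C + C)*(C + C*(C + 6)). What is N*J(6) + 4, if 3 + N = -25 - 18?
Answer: -43052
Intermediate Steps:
N = -46 (N = -3 + (-25 - 18) = -3 - 43 = -46)
J(C) = 2*C*(C + C*(6 + C)) (J(C) = (2*C)*(C + C*(6 + C)) = 2*C*(C + C*(6 + C)))
N*J(6) + 4 = -92*6²*(7 + 6) + 4 = -92*36*13 + 4 = -46*936 + 4 = -43056 + 4 = -43052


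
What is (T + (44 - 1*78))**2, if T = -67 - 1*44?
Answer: 21025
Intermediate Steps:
T = -111 (T = -67 - 44 = -111)
(T + (44 - 1*78))**2 = (-111 + (44 - 1*78))**2 = (-111 + (44 - 78))**2 = (-111 - 34)**2 = (-145)**2 = 21025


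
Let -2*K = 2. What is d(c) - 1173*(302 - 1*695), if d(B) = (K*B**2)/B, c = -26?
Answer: 461015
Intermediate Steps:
K = -1 (K = -1/2*2 = -1)
d(B) = -B (d(B) = (-B**2)/B = -B)
d(c) - 1173*(302 - 1*695) = -1*(-26) - 1173*(302 - 1*695) = 26 - 1173*(302 - 695) = 26 - 1173*(-393) = 26 + 460989 = 461015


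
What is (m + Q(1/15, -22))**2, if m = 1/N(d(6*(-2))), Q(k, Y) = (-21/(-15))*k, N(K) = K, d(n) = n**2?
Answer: 130321/12960000 ≈ 0.010056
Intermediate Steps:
Q(k, Y) = 7*k/5 (Q(k, Y) = (-21*(-1/15))*k = 7*k/5)
m = 1/144 (m = 1/((6*(-2))**2) = 1/((-12)**2) = 1/144 ≈ 0.0069444)
(m + Q(1/15, -22))**2 = (1/144 + 7*(1/15)/5)**2 = (1/144 + 7*(1*(1/15))/5)**2 = (1/144 + (7/5)*(1/15))**2 = (1/144 + 7/75)**2 = (361/3600)**2 = 130321/12960000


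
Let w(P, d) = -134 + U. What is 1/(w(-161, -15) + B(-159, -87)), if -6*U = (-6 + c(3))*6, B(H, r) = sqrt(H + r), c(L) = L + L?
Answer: -67/9101 - I*sqrt(246)/18202 ≈ -0.0073618 - 0.00086168*I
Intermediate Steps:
c(L) = 2*L
U = 0 (U = -(-6 + 2*3)*6/6 = -(-6 + 6)*6/6 = -0*6 = -1/6*0 = 0)
w(P, d) = -134 (w(P, d) = -134 + 0 = -134)
1/(w(-161, -15) + B(-159, -87)) = 1/(-134 + sqrt(-159 - 87)) = 1/(-134 + sqrt(-246)) = 1/(-134 + I*sqrt(246))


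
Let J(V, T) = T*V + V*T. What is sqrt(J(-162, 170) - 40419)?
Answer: 27*I*sqrt(131) ≈ 309.03*I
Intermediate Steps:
J(V, T) = 2*T*V (J(V, T) = T*V + T*V = 2*T*V)
sqrt(J(-162, 170) - 40419) = sqrt(2*170*(-162) - 40419) = sqrt(-55080 - 40419) = sqrt(-95499) = 27*I*sqrt(131)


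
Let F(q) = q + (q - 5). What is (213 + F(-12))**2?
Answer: 33856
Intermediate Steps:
F(q) = -5 + 2*q (F(q) = q + (-5 + q) = -5 + 2*q)
(213 + F(-12))**2 = (213 + (-5 + 2*(-12)))**2 = (213 + (-5 - 24))**2 = (213 - 29)**2 = 184**2 = 33856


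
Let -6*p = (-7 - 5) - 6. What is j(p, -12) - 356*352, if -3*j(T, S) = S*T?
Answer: -125300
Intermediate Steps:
p = 3 (p = -((-7 - 5) - 6)/6 = -(-12 - 6)/6 = -⅙*(-18) = 3)
j(T, S) = -S*T/3
j(p, -12) - 356*352 = -⅓*(-12)*3 - 356*352 = 12 - 125312 = -125300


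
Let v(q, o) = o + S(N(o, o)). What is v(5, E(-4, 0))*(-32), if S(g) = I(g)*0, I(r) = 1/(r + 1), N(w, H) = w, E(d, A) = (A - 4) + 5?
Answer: -32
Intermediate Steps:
E(d, A) = 1 + A (E(d, A) = (-4 + A) + 5 = 1 + A)
I(r) = 1/(1 + r)
S(g) = 0 (S(g) = 0/(1 + g) = 0)
v(q, o) = o (v(q, o) = o + 0 = o)
v(5, E(-4, 0))*(-32) = (1 + 0)*(-32) = 1*(-32) = -32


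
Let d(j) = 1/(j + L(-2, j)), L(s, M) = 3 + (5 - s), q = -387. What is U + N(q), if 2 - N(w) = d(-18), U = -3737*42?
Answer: -1255615/8 ≈ -1.5695e+5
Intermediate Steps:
U = -156954
L(s, M) = 8 - s
d(j) = 1/(10 + j) (d(j) = 1/(j + (8 - 1*(-2))) = 1/(j + (8 + 2)) = 1/(j + 10) = 1/(10 + j))
N(w) = 17/8 (N(w) = 2 - 1/(10 - 18) = 2 - 1/(-8) = 2 - 1*(-⅛) = 2 + ⅛ = 17/8)
U + N(q) = -156954 + 17/8 = -1255615/8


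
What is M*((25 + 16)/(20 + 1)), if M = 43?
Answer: 1763/21 ≈ 83.952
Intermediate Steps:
M*((25 + 16)/(20 + 1)) = 43*((25 + 16)/(20 + 1)) = 43*(41/21) = 1763/21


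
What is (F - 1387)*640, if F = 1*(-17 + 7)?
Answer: -894080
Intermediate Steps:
F = -10 (F = 1*(-10) = -10)
(F - 1387)*640 = (-10 - 1387)*640 = -1397*640 = -894080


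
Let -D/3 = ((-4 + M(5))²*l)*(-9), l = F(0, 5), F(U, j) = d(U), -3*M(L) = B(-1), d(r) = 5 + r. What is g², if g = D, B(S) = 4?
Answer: 14745600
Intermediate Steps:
M(L) = -4/3 (M(L) = -⅓*4 = -4/3)
F(U, j) = 5 + U
l = 5 (l = 5 + 0 = 5)
D = 3840 (D = -3*(-4 - 4/3)²*5*(-9) = -3*(-16/3)²*5*(-9) = -3*(256/9)*5*(-9) = -1280*(-9)/3 = -3*(-1280) = 3840)
g = 3840
g² = 3840² = 14745600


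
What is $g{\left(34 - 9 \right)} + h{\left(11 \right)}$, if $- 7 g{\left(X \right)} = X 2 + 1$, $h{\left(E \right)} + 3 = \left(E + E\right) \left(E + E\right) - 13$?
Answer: $\frac{3225}{7} \approx 460.71$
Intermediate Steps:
$h{\left(E \right)} = -16 + 4 E^{2}$ ($h{\left(E \right)} = -3 + \left(\left(E + E\right) \left(E + E\right) - 13\right) = -3 + \left(2 E 2 E - 13\right) = -3 + \left(4 E^{2} - 13\right) = -3 + \left(-13 + 4 E^{2}\right) = -16 + 4 E^{2}$)
$g{\left(X \right)} = - \frac{1}{7} - \frac{2 X}{7}$ ($g{\left(X \right)} = - \frac{X 2 + 1}{7} = - \frac{2 X + 1}{7} = - \frac{1 + 2 X}{7} = - \frac{1}{7} - \frac{2 X}{7}$)
$g{\left(34 - 9 \right)} + h{\left(11 \right)} = \left(- \frac{1}{7} - \frac{2 \left(34 - 9\right)}{7}\right) - \left(16 - 4 \cdot 11^{2}\right) = \left(- \frac{1}{7} - \frac{50}{7}\right) + \left(-16 + 4 \cdot 121\right) = \left(- \frac{1}{7} - \frac{50}{7}\right) + \left(-16 + 484\right) = - \frac{51}{7} + 468 = \frac{3225}{7}$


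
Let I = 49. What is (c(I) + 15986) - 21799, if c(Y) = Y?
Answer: -5764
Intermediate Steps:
(c(I) + 15986) - 21799 = (49 + 15986) - 21799 = 16035 - 21799 = -5764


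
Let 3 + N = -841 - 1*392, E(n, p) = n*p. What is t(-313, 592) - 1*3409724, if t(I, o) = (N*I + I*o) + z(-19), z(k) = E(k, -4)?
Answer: -3208076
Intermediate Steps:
z(k) = -4*k (z(k) = k*(-4) = -4*k)
N = -1236 (N = -3 + (-841 - 1*392) = -3 + (-841 - 392) = -3 - 1233 = -1236)
t(I, o) = 76 - 1236*I + I*o (t(I, o) = (-1236*I + I*o) - 4*(-19) = (-1236*I + I*o) + 76 = 76 - 1236*I + I*o)
t(-313, 592) - 1*3409724 = (76 - 1236*(-313) - 313*592) - 1*3409724 = (76 + 386868 - 185296) - 3409724 = 201648 - 3409724 = -3208076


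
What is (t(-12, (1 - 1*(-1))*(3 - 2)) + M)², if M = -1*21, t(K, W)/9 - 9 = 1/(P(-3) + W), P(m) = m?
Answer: 2601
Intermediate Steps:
t(K, W) = 81 + 9/(-3 + W)
M = -21
(t(-12, (1 - 1*(-1))*(3 - 2)) + M)² = (9*(-26 + 9*((1 - 1*(-1))*(3 - 2)))/(-3 + (1 - 1*(-1))*(3 - 2)) - 21)² = (9*(-26 + 9*((1 + 1)*1))/(-3 + (1 + 1)*1) - 21)² = (9*(-26 + 9*(2*1))/(-3 + 2*1) - 21)² = (9*(-26 + 9*2)/(-3 + 2) - 21)² = (9*(-26 + 18)/(-1) - 21)² = (9*(-1)*(-8) - 21)² = (72 - 21)² = 51² = 2601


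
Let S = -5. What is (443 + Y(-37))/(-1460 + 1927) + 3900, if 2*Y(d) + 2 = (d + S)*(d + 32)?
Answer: 1821847/467 ≈ 3901.2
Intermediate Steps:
Y(d) = -1 + (-5 + d)*(32 + d)/2 (Y(d) = -1 + ((d - 5)*(d + 32))/2 = -1 + ((-5 + d)*(32 + d))/2 = -1 + (-5 + d)*(32 + d)/2)
(443 + Y(-37))/(-1460 + 1927) + 3900 = (443 + (-81 + (½)*(-37)² + (27/2)*(-37)))/(-1460 + 1927) + 3900 = (443 + (-81 + (½)*1369 - 999/2))/467 + 3900 = (443 + (-81 + 1369/2 - 999/2))*(1/467) + 3900 = (443 + 104)*(1/467) + 3900 = 547*(1/467) + 3900 = 547/467 + 3900 = 1821847/467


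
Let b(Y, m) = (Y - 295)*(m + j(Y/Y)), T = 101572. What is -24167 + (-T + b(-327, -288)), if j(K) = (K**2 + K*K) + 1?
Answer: 51531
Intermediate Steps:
j(K) = 1 + 2*K**2 (j(K) = (K**2 + K**2) + 1 = 2*K**2 + 1 = 1 + 2*K**2)
b(Y, m) = (-295 + Y)*(3 + m) (b(Y, m) = (Y - 295)*(m + (1 + 2*(Y/Y)**2)) = (-295 + Y)*(m + (1 + 2*1**2)) = (-295 + Y)*(m + (1 + 2*1)) = (-295 + Y)*(m + (1 + 2)) = (-295 + Y)*(m + 3) = (-295 + Y)*(3 + m))
-24167 + (-T + b(-327, -288)) = -24167 + (-1*101572 + (-885 - 295*(-288) + 3*(-327) - 327*(-288))) = -24167 + (-101572 + (-885 + 84960 - 981 + 94176)) = -24167 + (-101572 + 177270) = -24167 + 75698 = 51531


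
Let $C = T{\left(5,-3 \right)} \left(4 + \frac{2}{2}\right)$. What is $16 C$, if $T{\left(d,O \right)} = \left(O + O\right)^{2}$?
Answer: $2880$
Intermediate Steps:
$T{\left(d,O \right)} = 4 O^{2}$ ($T{\left(d,O \right)} = \left(2 O\right)^{2} = 4 O^{2}$)
$C = 180$ ($C = 4 \left(-3\right)^{2} \left(4 + \frac{2}{2}\right) = 4 \cdot 9 \left(4 + 2 \cdot \frac{1}{2}\right) = 36 \left(4 + 1\right) = 36 \cdot 5 = 180$)
$16 C = 16 \cdot 180 = 2880$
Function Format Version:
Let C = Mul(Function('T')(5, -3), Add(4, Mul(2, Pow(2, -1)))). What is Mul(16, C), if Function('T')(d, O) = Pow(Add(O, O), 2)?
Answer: 2880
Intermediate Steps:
Function('T')(d, O) = Mul(4, Pow(O, 2)) (Function('T')(d, O) = Pow(Mul(2, O), 2) = Mul(4, Pow(O, 2)))
C = 180 (C = Mul(Mul(4, Pow(-3, 2)), Add(4, Mul(2, Pow(2, -1)))) = Mul(Mul(4, 9), Add(4, Mul(2, Rational(1, 2)))) = Mul(36, Add(4, 1)) = Mul(36, 5) = 180)
Mul(16, C) = Mul(16, 180) = 2880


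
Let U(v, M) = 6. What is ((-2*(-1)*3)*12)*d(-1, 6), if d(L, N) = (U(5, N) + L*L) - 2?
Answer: 360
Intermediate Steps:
d(L, N) = 4 + L² (d(L, N) = (6 + L*L) - 2 = (6 + L²) - 2 = 4 + L²)
((-2*(-1)*3)*12)*d(-1, 6) = ((-2*(-1)*3)*12)*(4 + (-1)²) = ((2*3)*12)*(4 + 1) = (6*12)*5 = 72*5 = 360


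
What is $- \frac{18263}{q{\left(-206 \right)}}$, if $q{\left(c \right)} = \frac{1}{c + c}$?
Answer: $7524356$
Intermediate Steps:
$q{\left(c \right)} = \frac{1}{2 c}$
$- \frac{18263}{q{\left(-206 \right)}} = - \frac{18263}{\frac{1}{2} \frac{1}{-206}} = - \frac{18263}{\frac{1}{2} \left(- \frac{1}{206}\right)} = - \frac{18263}{- \frac{1}{412}} = \left(-18263\right) \left(-412\right) = 7524356$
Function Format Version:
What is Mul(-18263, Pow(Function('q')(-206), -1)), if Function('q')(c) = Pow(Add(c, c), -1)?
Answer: 7524356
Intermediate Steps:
Function('q')(c) = Mul(Rational(1, 2), Pow(c, -1)) (Function('q')(c) = Pow(Mul(2, c), -1) = Mul(Rational(1, 2), Pow(c, -1)))
Mul(-18263, Pow(Function('q')(-206), -1)) = Mul(-18263, Pow(Mul(Rational(1, 2), Pow(-206, -1)), -1)) = Mul(-18263, Pow(Mul(Rational(1, 2), Rational(-1, 206)), -1)) = Mul(-18263, Pow(Rational(-1, 412), -1)) = Mul(-18263, -412) = 7524356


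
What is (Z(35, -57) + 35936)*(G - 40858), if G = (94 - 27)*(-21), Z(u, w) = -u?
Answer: -1517355765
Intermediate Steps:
G = -1407 (G = 67*(-21) = -1407)
(Z(35, -57) + 35936)*(G - 40858) = (-1*35 + 35936)*(-1407 - 40858) = (-35 + 35936)*(-42265) = 35901*(-42265) = -1517355765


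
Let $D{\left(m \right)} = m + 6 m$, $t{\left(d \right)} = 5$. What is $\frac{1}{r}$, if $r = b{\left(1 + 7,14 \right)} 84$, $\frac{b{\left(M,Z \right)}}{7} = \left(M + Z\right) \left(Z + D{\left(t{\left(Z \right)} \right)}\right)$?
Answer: $\frac{1}{633864} \approx 1.5776 \cdot 10^{-6}$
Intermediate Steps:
$D{\left(m \right)} = 7 m$
$b{\left(M,Z \right)} = 7 \left(35 + Z\right) \left(M + Z\right)$ ($b{\left(M,Z \right)} = 7 \left(M + Z\right) \left(Z + 7 \cdot 5\right) = 7 \left(M + Z\right) \left(Z + 35\right) = 7 \left(M + Z\right) \left(35 + Z\right) = 7 \left(35 + Z\right) \left(M + Z\right)$)
$r = 633864$ ($r = \left(7 \cdot 14^{2} + 245 \left(1 + 7\right) + 245 \cdot 14 + 7 \left(1 + 7\right) 14\right) 84 = \left(7 \cdot 196 + 245 \cdot 8 + 3430 + 7 \cdot 8 \cdot 14\right) 84 = \left(1372 + 1960 + 3430 + 784\right) 84 = 7546 \cdot 84 = 633864$)
$\frac{1}{r} = \frac{1}{633864}$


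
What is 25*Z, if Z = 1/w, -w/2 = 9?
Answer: -25/18 ≈ -1.3889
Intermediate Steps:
w = -18 (w = -2*9 = -18)
Z = -1/18 (Z = 1/(-18) = -1/18 ≈ -0.055556)
25*Z = 25*(-1/18) = -25/18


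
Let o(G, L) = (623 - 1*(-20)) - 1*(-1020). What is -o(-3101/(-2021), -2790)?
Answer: -1663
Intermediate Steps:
o(G, L) = 1663 (o(G, L) = (623 + 20) + 1020 = 643 + 1020 = 1663)
-o(-3101/(-2021), -2790) = -1*1663 = -1663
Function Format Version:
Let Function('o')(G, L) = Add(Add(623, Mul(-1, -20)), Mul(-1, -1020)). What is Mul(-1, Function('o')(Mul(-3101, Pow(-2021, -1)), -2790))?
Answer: -1663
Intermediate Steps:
Function('o')(G, L) = 1663 (Function('o')(G, L) = Add(Add(623, 20), 1020) = Add(643, 1020) = 1663)
Mul(-1, Function('o')(Mul(-3101, Pow(-2021, -1)), -2790)) = Mul(-1, 1663) = -1663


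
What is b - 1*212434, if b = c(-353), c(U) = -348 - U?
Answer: -212429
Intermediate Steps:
b = 5 (b = -348 - 1*(-353) = -348 + 353 = 5)
b - 1*212434 = 5 - 1*212434 = 5 - 212434 = -212429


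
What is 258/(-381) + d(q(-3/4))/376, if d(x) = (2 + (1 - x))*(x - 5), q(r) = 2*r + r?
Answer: -594719/764032 ≈ -0.77840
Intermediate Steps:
q(r) = 3*r
d(x) = (-5 + x)*(3 - x) (d(x) = (3 - x)*(-5 + x) = (-5 + x)*(3 - x))
258/(-381) + d(q(-3/4))/376 = 258/(-381) + (-15 - (3*(-3/4))² + 8*(3*(-3/4)))/376 = 258*(-1/381) + (-15 - (3*(-3*¼))² + 8*(3*(-3*¼)))*(1/376) = -86/127 + (-15 - (3*(-¾))² + 8*(3*(-¾)))*(1/376) = -86/127 + (-15 - (-9/4)² + 8*(-9/4))*(1/376) = -86/127 + (-15 - 1*81/16 - 18)*(1/376) = -86/127 + (-15 - 81/16 - 18)*(1/376) = -86/127 - 609/16*1/376 = -86/127 - 609/6016 = -594719/764032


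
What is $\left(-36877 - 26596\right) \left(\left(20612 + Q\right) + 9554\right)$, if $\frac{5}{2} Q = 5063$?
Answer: $- \frac{10216360188}{5} \approx -2.0433 \cdot 10^{9}$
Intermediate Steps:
$Q = \frac{10126}{5}$ ($Q = \frac{2}{5} \cdot 5063 = \frac{10126}{5} \approx 2025.2$)
$\left(-36877 - 26596\right) \left(\left(20612 + Q\right) + 9554\right) = \left(-36877 - 26596\right) \left(\left(20612 + \frac{10126}{5}\right) + 9554\right) = - 63473 \left(\frac{113186}{5} + 9554\right) = \left(-63473\right) \frac{160956}{5} = - \frac{10216360188}{5}$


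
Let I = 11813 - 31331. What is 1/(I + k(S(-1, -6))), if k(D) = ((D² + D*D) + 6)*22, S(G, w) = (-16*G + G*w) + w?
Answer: -1/8122 ≈ -0.00012312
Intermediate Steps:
S(G, w) = w - 16*G + G*w
k(D) = 132 + 44*D² (k(D) = ((D² + D²) + 6)*22 = (2*D² + 6)*22 = (6 + 2*D²)*22 = 132 + 44*D²)
I = -19518
1/(I + k(S(-1, -6))) = 1/(-19518 + (132 + 44*(-6 - 16*(-1) - 1*(-6))²)) = 1/(-19518 + (132 + 44*(-6 + 16 + 6)²)) = 1/(-19518 + (132 + 44*16²)) = 1/(-19518 + (132 + 44*256)) = 1/(-19518 + (132 + 11264)) = 1/(-19518 + 11396) = 1/(-8122) = -1/8122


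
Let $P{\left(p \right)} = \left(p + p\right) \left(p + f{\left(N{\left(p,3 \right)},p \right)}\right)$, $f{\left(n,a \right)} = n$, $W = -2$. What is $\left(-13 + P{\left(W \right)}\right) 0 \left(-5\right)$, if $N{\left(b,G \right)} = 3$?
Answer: $0$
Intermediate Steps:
$P{\left(p \right)} = 2 p \left(3 + p\right)$ ($P{\left(p \right)} = \left(p + p\right) \left(p + 3\right) = 2 p \left(3 + p\right)$)
$\left(-13 + P{\left(W \right)}\right) 0 \left(-5\right) = \left(-13 + 2 \left(-2\right) \left(3 - 2\right)\right) 0 \left(-5\right) = \left(-13 + 2 \left(-2\right) 1\right) 0 = \left(-13 - 4\right) 0 = \left(-17\right) 0 = 0$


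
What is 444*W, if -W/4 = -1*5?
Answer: 8880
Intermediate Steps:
W = 20 (W = -(-4)*5 = -4*(-5) = 20)
444*W = 444*20 = 8880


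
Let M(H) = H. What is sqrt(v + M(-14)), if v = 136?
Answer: sqrt(122) ≈ 11.045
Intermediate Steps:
sqrt(v + M(-14)) = sqrt(136 - 14) = sqrt(122)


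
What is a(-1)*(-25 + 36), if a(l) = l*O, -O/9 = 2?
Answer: 198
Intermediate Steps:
O = -18 (O = -9*2 = -18)
a(l) = -18*l (a(l) = l*(-18) = -18*l)
a(-1)*(-25 + 36) = (-18*(-1))*(-25 + 36) = 18*11 = 198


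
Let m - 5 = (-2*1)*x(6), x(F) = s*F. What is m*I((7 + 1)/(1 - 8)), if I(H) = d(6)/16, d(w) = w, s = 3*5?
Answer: -525/8 ≈ -65.625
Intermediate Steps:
s = 15
x(F) = 15*F
I(H) = 3/8 (I(H) = 6/16 = 6*(1/16) = 3/8)
m = -175 (m = 5 + (-2*1)*(15*6) = 5 - 2*90 = 5 - 180 = -175)
m*I((7 + 1)/(1 - 8)) = -175*3/8 = -525/8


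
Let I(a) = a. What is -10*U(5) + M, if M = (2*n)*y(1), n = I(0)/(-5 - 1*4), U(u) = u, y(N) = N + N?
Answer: -50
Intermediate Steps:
y(N) = 2*N
n = 0 (n = 0/(-5 - 1*4) = 0/(-5 - 4) = 0/(-9) = 0*(-⅑) = 0)
M = 0 (M = (2*0)*(2*1) = 0*2 = 0)
-10*U(5) + M = -10*5 + 0 = -50 + 0 = -50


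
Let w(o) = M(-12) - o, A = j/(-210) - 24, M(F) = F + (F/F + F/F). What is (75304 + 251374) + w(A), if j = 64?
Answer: 34302692/105 ≈ 3.2669e+5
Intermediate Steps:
M(F) = 2 + F (M(F) = F + (1 + 1) = F + 2 = 2 + F)
A = -2552/105 (A = 64/(-210) - 24 = 64*(-1/210) - 24 = -32/105 - 24 = -2552/105 ≈ -24.305)
w(o) = -10 - o (w(o) = (2 - 12) - o = -10 - o)
(75304 + 251374) + w(A) = (75304 + 251374) + (-10 - 1*(-2552/105)) = 326678 + (-10 + 2552/105) = 326678 + 1502/105 = 34302692/105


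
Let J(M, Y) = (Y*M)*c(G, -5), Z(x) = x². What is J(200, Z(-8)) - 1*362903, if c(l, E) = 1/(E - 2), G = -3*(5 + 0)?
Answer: -2553121/7 ≈ -3.6473e+5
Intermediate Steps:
G = -15 (G = -3*5 = -15)
c(l, E) = 1/(-2 + E)
J(M, Y) = -M*Y/7 (J(M, Y) = (Y*M)/(-2 - 5) = (M*Y)/(-7) = (M*Y)*(-⅐) = -M*Y/7)
J(200, Z(-8)) - 1*362903 = -⅐*200*(-8)² - 1*362903 = -⅐*200*64 - 362903 = -12800/7 - 362903 = -2553121/7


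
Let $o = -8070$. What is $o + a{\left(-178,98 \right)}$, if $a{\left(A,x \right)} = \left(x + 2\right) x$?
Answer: $1730$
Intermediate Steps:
$a{\left(A,x \right)} = x \left(2 + x\right)$ ($a{\left(A,x \right)} = \left(2 + x\right) x = x \left(2 + x\right)$)
$o + a{\left(-178,98 \right)} = -8070 + 98 \left(2 + 98\right) = -8070 + 98 \cdot 100 = -8070 + 9800 = 1730$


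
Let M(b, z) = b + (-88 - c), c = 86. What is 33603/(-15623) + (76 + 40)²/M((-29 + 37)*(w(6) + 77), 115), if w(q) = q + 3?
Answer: 96475573/4015111 ≈ 24.028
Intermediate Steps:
w(q) = 3 + q
M(b, z) = -174 + b (M(b, z) = b + (-88 - 1*86) = b + (-88 - 86) = b - 174 = -174 + b)
33603/(-15623) + (76 + 40)²/M((-29 + 37)*(w(6) + 77), 115) = 33603/(-15623) + (76 + 40)²/(-174 + (-29 + 37)*((3 + 6) + 77)) = 33603*(-1/15623) + 116²/(-174 + 8*(9 + 77)) = -33603/15623 + 13456/(-174 + 8*86) = -33603/15623 + 13456/(-174 + 688) = -33603/15623 + 13456/514 = -33603/15623 + 13456*(1/514) = -33603/15623 + 6728/257 = 96475573/4015111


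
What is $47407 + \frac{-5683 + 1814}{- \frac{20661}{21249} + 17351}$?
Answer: $\frac{5825830487995}{122890246} \approx 47407.0$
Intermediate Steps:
$47407 + \frac{-5683 + 1814}{- \frac{20661}{21249} + 17351} = 47407 - \frac{3869}{\left(-20661\right) \frac{1}{21249} + 17351} = 47407 - \frac{3869}{- \frac{6887}{7083} + 17351} = 47407 - \frac{3869}{\frac{122890246}{7083}} = 47407 - \frac{27404127}{122890246} = \frac{5825830487995}{122890246}$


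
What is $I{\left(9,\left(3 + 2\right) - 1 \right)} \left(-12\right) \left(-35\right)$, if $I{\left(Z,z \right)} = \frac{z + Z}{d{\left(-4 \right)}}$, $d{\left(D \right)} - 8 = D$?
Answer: $1365$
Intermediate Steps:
$d{\left(D \right)} = 8 + D$
$I{\left(Z,z \right)} = \frac{Z}{4} + \frac{z}{4}$ ($I{\left(Z,z \right)} = \frac{z + Z}{8 - 4} = \frac{Z + z}{4} = \left(Z + z\right) \frac{1}{4} = \frac{Z}{4} + \frac{z}{4}$)
$I{\left(9,\left(3 + 2\right) - 1 \right)} \left(-12\right) \left(-35\right) = \left(\frac{1}{4} \cdot 9 + \frac{\left(3 + 2\right) - 1}{4}\right) \left(-12\right) \left(-35\right) = \left(\frac{9}{4} + \frac{5 - 1}{4}\right) \left(-12\right) \left(-35\right) = \left(\frac{9}{4} + \frac{1}{4} \cdot 4\right) \left(-12\right) \left(-35\right) = \left(\frac{9}{4} + 1\right) \left(-12\right) \left(-35\right) = \frac{13}{4} \left(-12\right) \left(-35\right) = \left(-39\right) \left(-35\right) = 1365$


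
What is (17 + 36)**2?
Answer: 2809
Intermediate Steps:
(17 + 36)**2 = 53**2 = 2809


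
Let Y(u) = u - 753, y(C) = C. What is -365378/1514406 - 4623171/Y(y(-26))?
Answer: 3500536635982/589861137 ≈ 5934.5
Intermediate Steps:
Y(u) = -753 + u
-365378/1514406 - 4623171/Y(y(-26)) = -365378/1514406 - 4623171/(-753 - 26) = -365378*1/1514406 - 4623171/(-779) = -182689/757203 - 4623171*(-1/779) = -182689/757203 + 4623171/779 = 3500536635982/589861137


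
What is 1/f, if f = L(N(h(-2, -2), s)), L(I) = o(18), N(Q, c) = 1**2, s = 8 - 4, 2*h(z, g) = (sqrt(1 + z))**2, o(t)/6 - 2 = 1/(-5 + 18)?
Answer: 13/162 ≈ 0.080247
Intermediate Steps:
o(t) = 162/13 (o(t) = 12 + 6/(-5 + 18) = 12 + 6/13 = 162/13)
h(z, g) = 1/2 + z/2 (h(z, g) = (sqrt(1 + z))**2/2 = (1 + z)/2 = 1/2 + z/2)
s = 4
N(Q, c) = 1
L(I) = 162/13
f = 162/13 ≈ 12.462
1/f = 1/(162/13) = 13/162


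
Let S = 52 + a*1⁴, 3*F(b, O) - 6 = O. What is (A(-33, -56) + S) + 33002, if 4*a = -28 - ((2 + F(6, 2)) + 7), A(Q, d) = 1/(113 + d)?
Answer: 7534055/228 ≈ 33044.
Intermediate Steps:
F(b, O) = 2 + O/3
a = -119/12 (a = (-28 - ((2 + (2 + (⅓)*2)) + 7))/4 = (-28 - ((2 + (2 + ⅔)) + 7))/4 = (-28 - ((2 + 8/3) + 7))/4 = (-28 - (14/3 + 7))/4 = (-28 - 1*35/3)/4 = (-28 - 35/3)/4 = (¼)*(-119/3) = -119/12 ≈ -9.9167)
S = 505/12 (S = 52 - 119/12*1⁴ = 52 - 119/12*1 = 52 - 119/12 = 505/12 ≈ 42.083)
(A(-33, -56) + S) + 33002 = (1/(113 - 56) + 505/12) + 33002 = (1/57 + 505/12) + 33002 = 9599/228 + 33002 = 7534055/228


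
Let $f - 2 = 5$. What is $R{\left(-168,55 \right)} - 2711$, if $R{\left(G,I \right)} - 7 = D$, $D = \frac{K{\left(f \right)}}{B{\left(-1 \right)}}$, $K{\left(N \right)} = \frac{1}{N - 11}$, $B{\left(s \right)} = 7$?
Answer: $- \frac{75713}{28} \approx -2704.0$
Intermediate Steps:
$f = 7$ ($f = 2 + 5 = 7$)
$K{\left(N \right)} = \frac{1}{-11 + N}$
$D = - \frac{1}{28}$ ($D = \frac{1}{\left(-11 + 7\right) 7} = \frac{1}{-4} \cdot \frac{1}{7} = \left(- \frac{1}{4}\right) \frac{1}{7} = - \frac{1}{28} \approx -0.035714$)
$R{\left(G,I \right)} = \frac{195}{28}$ ($R{\left(G,I \right)} = 7 - \frac{1}{28} = \frac{195}{28}$)
$R{\left(-168,55 \right)} - 2711 = \frac{195}{28} - 2711 = - \frac{75713}{28}$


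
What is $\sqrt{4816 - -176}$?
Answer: $8 \sqrt{78} \approx 70.654$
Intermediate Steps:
$\sqrt{4816 - -176} = \sqrt{4816 + 176} = \sqrt{4992} = 8 \sqrt{78}$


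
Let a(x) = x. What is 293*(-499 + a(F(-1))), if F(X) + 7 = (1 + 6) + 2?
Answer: -145621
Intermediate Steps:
F(X) = 2 (F(X) = -7 + ((1 + 6) + 2) = -7 + (7 + 2) = -7 + 9 = 2)
293*(-499 + a(F(-1))) = 293*(-499 + 2) = 293*(-497) = -145621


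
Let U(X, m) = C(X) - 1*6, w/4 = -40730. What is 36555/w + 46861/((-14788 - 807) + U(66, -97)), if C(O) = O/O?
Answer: -205121303/63538800 ≈ -3.2283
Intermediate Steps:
w = -162920 (w = 4*(-40730) = -162920)
C(O) = 1
U(X, m) = -5 (U(X, m) = 1 - 1*6 = 1 - 6 = -5)
36555/w + 46861/((-14788 - 807) + U(66, -97)) = 36555/(-162920) + 46861/((-14788 - 807) - 5) = 36555*(-1/162920) + 46861/(-15595 - 5) = -7311/32584 + 46861/(-15600) = -7311/32584 + 46861*(-1/15600) = -7311/32584 - 46861/15600 = -205121303/63538800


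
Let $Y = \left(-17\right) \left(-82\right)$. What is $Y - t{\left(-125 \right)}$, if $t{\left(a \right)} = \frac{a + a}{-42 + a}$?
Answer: $\frac{232548}{167} \approx 1392.5$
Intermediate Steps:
$t{\left(a \right)} = \frac{2 a}{-42 + a}$
$Y = 1394$
$Y - t{\left(-125 \right)} = 1394 - 2 \left(-125\right) \frac{1}{-42 - 125} = 1394 - 2 \left(-125\right) \frac{1}{-167} = 1394 - 2 \left(-125\right) \left(- \frac{1}{167}\right) = 1394 - \frac{250}{167} = \frac{232548}{167}$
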